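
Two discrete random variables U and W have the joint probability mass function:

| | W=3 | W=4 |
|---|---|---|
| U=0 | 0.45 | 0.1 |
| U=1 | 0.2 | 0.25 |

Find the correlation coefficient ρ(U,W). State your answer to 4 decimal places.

E[U] = 0.45,  E[W] = 3.35
E[UW] = 1.6
Cov(U,W) = E[UW] − E[U]E[W] = 1.6 − (0.45)(3.35) = 0.0925
V(U) = 0.2475,  V(W) = 0.2275
ρ = 0.0925 / √(0.2475·0.2275) ≈ 0.3898

0.3898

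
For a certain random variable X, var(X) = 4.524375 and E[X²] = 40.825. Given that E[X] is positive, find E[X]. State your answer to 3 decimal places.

(E[X])² = E[X²] − var(X) = 40.825 − 4.524375 = 36.300625
E[X] = √36.300625 = 6.025

6.025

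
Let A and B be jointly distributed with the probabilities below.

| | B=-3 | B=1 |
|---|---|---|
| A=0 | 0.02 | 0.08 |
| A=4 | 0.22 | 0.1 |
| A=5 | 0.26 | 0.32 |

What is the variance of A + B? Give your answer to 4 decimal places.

5.4276

E[A] = 4.18,  E[B] = -1,  E[AB] = -4.54
Var(A) = 19.62 − (4.18)² = 2.1476;  Var(B) = 5 − (-1)² = 4
Cov(A,B) = -4.54 − (4.18)(-1) = -0.36
Var(A + B) = (1)²·2.1476 + (1)²·4 + 2·(1)·(1)·-0.36 = 5.4276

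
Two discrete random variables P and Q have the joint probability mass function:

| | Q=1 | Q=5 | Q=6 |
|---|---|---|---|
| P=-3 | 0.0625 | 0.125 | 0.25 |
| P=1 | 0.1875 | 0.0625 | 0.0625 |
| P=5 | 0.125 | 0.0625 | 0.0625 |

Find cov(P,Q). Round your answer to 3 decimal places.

E[P] = 0.25,  E[Q] = 3.875
E[PQ] = -1.625
cov(P,Q) = E[PQ] − E[P]E[Q] = -1.625 − (0.25)(3.875) = -2.59375

-2.594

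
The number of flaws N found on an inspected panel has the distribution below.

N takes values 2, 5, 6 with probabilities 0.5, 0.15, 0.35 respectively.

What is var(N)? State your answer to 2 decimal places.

3.53

E[N] = (2)(0.5) + (5)(0.15) + (6)(0.35) = 3.85
E[N²] = (2)²(0.5) + (5)²(0.15) + (6)²(0.35) = 18.35
var(N) = E[N²] − (E[N])² = 18.35 − (3.85)² = 3.5275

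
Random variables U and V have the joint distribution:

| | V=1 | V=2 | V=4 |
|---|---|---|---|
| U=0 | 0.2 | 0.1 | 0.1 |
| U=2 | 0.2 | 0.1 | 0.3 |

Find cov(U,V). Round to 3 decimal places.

0.320

E[U] = 1.2,  E[V] = 2.4
E[UV] = 3.2
cov(U,V) = E[UV] − E[U]E[V] = 3.2 − (1.2)(2.4) = 0.32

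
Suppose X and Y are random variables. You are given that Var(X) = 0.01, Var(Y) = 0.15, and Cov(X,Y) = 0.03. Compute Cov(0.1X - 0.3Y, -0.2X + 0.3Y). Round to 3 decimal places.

-0.011

Cov(0.1X - 0.3Y, -0.2X + 0.3Y) = (0.1)(-0.2)Var(X) + (-0.3)(0.3)Var(Y) + [(0.1)(0.3) + (-0.3)(-0.2)]Cov(X,Y)
= -0.02·0.01 + -0.09·0.15 + 0.09·0.03 = -0.011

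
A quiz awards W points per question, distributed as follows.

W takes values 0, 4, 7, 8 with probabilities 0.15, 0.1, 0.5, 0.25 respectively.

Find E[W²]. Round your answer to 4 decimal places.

42.1000

E[W²] = (0)²(0.15) + (4)²(0.1) + (7)²(0.5) + (8)²(0.25) = 42.1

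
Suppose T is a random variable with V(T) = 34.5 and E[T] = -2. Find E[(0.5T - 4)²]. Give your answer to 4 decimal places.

E[0.5T - 4] = 0.5·-2 − 4 = -5
V(0.5T - 4) = (0.5)²·34.5 = 8.625
E[(0.5T - 4)²] = V((0.5T - 4)) + (E[(0.5T - 4)])² = 8.625 + (-5)² = 33.625

33.6250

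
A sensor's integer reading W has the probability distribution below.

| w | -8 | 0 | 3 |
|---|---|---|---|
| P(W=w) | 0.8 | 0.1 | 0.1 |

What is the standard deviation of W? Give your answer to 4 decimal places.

3.8588

E[W] = (-8)(0.8) + (0)(0.1) + (3)(0.1) = -6.1
E[W²] = (-8)²(0.8) + (0)²(0.1) + (3)²(0.1) = 52.1
V(W) = E[W²] − (E[W])² = 52.1 − (-6.1)² = 14.89
SD(W) = √14.89 ≈ 3.8588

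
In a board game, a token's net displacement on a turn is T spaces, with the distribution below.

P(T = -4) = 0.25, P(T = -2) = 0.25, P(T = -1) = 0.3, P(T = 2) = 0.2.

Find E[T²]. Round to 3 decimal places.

E[T²] = (-4)²(0.25) + (-2)²(0.25) + (-1)²(0.3) + (2)²(0.2) = 6.1

6.100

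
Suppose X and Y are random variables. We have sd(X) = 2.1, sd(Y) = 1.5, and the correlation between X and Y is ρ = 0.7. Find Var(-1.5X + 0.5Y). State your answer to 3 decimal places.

7.178

Var(X) = (2.1)² = 4.41;  Var(Y) = (1.5)² = 2.25
Cov(X,Y) = ρ·sd(X)·sd(Y) = 0.7·2.1·1.5 = 2.205
Var(-1.5X + 0.5Y) = (-1.5)²·Var(X) + (0.5)²·Var(Y) + 2·(-1.5)·(0.5)·Cov(X,Y)
= 2.25·4.41 + 0.25·2.25 + -1.5·2.205 = 7.1775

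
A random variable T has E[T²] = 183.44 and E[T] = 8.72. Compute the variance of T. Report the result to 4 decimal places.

107.4016

var(T) = 183.44 − (8.72)² = 107.4016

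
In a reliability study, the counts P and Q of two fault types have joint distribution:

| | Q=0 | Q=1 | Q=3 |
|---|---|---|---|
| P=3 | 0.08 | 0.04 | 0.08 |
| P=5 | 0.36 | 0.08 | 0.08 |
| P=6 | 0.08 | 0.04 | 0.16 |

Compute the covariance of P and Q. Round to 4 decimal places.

E[P] = 4.88,  E[Q] = 1.12
E[PQ] = 5.56
cov(P,Q) = E[PQ] − E[P]E[Q] = 5.56 − (4.88)(1.12) = 0.0944

0.0944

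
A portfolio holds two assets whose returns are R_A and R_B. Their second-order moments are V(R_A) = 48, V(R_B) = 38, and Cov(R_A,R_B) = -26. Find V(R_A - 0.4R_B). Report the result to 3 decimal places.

74.880

V(R_A - 0.4R_B) = (1)²·V(R_A) + (-0.4)²·V(R_B) + 2·(1)·(-0.4)·Cov(R_A,R_B)
= 1·48 + 0.16·38 + -0.8·-26 = 74.88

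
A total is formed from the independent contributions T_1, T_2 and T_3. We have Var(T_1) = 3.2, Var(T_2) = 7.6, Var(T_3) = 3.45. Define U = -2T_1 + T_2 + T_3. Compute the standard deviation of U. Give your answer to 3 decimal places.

4.884

By independence, Var(U) = (-2)²Var(T_1) + (1)²Var(T_2) + (1)²Var(T_3)
= (-2)²·3.2 + (1)²·7.6 + (1)²·3.45 = 23.85
SD(U) = √23.85 ≈ 4.884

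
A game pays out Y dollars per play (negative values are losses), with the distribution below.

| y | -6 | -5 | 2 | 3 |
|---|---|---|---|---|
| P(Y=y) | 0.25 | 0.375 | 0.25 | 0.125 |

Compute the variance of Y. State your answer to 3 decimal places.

14.250

E[Y] = (-6)(0.25) + (-5)(0.375) + (2)(0.25) + (3)(0.125) = -2.5
E[Y²] = (-6)²(0.25) + (-5)²(0.375) + (2)²(0.25) + (3)²(0.125) = 20.5
var(Y) = E[Y²] − (E[Y])² = 20.5 − (-2.5)² = 14.25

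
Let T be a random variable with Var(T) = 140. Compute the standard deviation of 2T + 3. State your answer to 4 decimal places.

23.6643

Var(2T + 3) = (2)²·140 = 560
sd(2T + 3) = √560 ≈ 23.6643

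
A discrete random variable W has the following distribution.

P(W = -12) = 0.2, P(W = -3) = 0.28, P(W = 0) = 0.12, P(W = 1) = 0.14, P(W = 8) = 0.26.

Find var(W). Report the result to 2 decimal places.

E[W] = (-12)(0.2) + (-3)(0.28) + (0)(0.12) + (1)(0.14) + (8)(0.26) = -1.02
E[W²] = (-12)²(0.2) + (-3)²(0.28) + (0)²(0.12) + (1)²(0.14) + (8)²(0.26) = 48.1
var(W) = E[W²] − (E[W])² = 48.1 − (-1.02)² = 47.0596

47.06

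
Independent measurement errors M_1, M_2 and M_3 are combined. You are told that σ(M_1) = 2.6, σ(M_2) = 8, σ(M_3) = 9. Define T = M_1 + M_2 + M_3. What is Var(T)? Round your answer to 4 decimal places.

151.7600

Var(M_1) = 6.76, Var(M_2) = 64, Var(M_3) = 81
By independence, Var(T) = (1)²Var(M_1) + (1)²Var(M_2) + (1)²Var(M_3)
= (1)²·6.76 + (1)²·64 + (1)²·81 = 151.76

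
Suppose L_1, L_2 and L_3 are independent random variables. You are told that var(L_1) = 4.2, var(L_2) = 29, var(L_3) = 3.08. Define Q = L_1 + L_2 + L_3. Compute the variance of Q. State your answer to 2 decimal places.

36.28

By independence, var(Q) = (1)²var(L_1) + (1)²var(L_2) + (1)²var(L_3)
= (1)²·4.2 + (1)²·29 + (1)²·3.08 = 36.28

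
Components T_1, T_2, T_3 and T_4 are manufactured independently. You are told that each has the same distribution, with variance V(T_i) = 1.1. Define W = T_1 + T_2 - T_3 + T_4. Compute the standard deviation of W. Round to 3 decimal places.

2.098

By independence, V(W) = (1)²V(T_1) + (1)²V(T_2) + (-1)²V(T_3) + (1)²V(T_4)
= (1)²·1.1 + (1)²·1.1 + (-1)²·1.1 + (1)²·1.1 = 4.4
SD(W) = √4.4 ≈ 2.098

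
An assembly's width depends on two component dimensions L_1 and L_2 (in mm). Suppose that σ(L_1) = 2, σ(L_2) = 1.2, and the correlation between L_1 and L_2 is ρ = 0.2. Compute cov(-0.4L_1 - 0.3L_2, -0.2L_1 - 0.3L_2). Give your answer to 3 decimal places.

0.536

Var(L_1) = (2)² = 4;  Var(L_2) = (1.2)² = 1.44
cov(L_1,L_2) = ρ·σ(L_1)·σ(L_2) = 0.2·2·1.2 = 0.48
cov(-0.4L_1 - 0.3L_2, -0.2L_1 - 0.3L_2) = (-0.4)(-0.2)Var(L_1) + (-0.3)(-0.3)Var(L_2) + [(-0.4)(-0.3) + (-0.3)(-0.2)]cov(L_1,L_2)
= 0.08·4 + 0.09·1.44 + 0.18·0.48 = 0.536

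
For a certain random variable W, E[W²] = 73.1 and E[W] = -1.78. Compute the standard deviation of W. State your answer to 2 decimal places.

8.36

V(W) = 73.1 − (-1.78)² = 69.9316
SD(W) = √69.9316 ≈ 8.36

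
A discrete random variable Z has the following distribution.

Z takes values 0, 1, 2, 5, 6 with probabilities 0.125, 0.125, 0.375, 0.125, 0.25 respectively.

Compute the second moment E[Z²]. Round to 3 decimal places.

13.750

E[Z²] = (0)²(0.125) + (1)²(0.125) + (2)²(0.375) + (5)²(0.125) + (6)²(0.25) = 13.75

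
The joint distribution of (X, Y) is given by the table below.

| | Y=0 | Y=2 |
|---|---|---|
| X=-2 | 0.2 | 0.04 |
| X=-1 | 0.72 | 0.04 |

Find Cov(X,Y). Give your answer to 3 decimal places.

E[X] = -1.24,  E[Y] = 0.16
E[XY] = -0.24
Cov(X,Y) = E[XY] − E[X]E[Y] = -0.24 − (-1.24)(0.16) = -0.0416

-0.042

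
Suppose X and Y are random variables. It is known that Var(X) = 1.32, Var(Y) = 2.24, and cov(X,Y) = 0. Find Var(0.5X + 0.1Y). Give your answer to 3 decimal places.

0.352

Var(0.5X + 0.1Y) = (0.5)²·Var(X) + (0.1)²·Var(Y) + 2·(0.5)·(0.1)·cov(X,Y)
= 0.25·1.32 + 0.01·2.24 + 0.1·0 = 0.3524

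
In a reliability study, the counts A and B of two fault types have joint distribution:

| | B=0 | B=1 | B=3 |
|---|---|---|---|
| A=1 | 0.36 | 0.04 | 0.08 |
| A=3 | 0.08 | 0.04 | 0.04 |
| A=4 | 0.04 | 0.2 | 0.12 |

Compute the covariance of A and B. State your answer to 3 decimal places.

0.600

E[A] = 2.4,  E[B] = 1
E[AB] = 3
cov(A,B) = E[AB] − E[A]E[B] = 3 − (2.4)(1) = 0.6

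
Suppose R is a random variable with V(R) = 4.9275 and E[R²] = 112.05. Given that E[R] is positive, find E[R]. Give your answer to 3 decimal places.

10.350

(E[R])² = E[R²] − V(R) = 112.05 − 4.9275 = 107.1225
E[R] = √107.1225 = 10.35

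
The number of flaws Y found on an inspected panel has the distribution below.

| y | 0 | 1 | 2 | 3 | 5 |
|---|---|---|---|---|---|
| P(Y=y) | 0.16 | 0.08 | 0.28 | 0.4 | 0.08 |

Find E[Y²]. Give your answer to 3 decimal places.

E[Y²] = (0)²(0.16) + (1)²(0.08) + (2)²(0.28) + (3)²(0.4) + (5)²(0.08) = 6.8

6.800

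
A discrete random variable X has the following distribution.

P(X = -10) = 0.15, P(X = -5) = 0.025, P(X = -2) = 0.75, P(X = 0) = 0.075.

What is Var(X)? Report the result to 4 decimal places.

8.8594

E[X] = (-10)(0.15) + (-5)(0.025) + (-2)(0.75) + (0)(0.075) = -3.125
E[X²] = (-10)²(0.15) + (-5)²(0.025) + (-2)²(0.75) + (0)²(0.075) = 18.625
Var(X) = E[X²] − (E[X])² = 18.625 − (-3.125)² = 8.859375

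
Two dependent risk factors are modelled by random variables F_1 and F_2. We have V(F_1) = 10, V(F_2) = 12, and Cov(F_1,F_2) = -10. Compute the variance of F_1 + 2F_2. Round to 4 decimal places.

V(F_1 + 2F_2) = (1)²·V(F_1) + (2)²·V(F_2) + 2·(1)·(2)·Cov(F_1,F_2)
= 1·10 + 4·12 + 4·-10 = 18

18.0000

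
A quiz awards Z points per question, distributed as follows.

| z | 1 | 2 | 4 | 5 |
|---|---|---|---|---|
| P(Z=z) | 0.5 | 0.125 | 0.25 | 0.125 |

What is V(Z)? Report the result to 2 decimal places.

2.48

E[Z] = (1)(0.5) + (2)(0.125) + (4)(0.25) + (5)(0.125) = 2.375
E[Z²] = (1)²(0.5) + (2)²(0.125) + (4)²(0.25) + (5)²(0.125) = 8.125
V(Z) = E[Z²] − (E[Z])² = 8.125 − (2.375)² = 2.484375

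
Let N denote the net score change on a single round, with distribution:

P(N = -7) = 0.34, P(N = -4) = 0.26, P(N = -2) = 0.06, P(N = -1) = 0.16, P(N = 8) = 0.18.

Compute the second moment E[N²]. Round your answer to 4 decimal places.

E[N²] = (-7)²(0.34) + (-4)²(0.26) + (-2)²(0.06) + (-1)²(0.16) + (8)²(0.18) = 32.74

32.7400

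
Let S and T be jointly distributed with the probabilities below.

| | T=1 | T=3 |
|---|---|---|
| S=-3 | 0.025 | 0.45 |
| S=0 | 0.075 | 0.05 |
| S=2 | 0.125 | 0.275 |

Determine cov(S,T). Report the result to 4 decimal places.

-0.6313

E[S] = -0.625,  E[T] = 2.55
E[ST] = -2.225
cov(S,T) = E[ST] − E[S]E[T] = -2.225 − (-0.625)(2.55) = -0.63125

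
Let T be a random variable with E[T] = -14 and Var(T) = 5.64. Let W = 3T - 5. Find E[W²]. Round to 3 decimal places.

2259.760

E[3T - 5] = 3·-14 − 5 = -47
Var(3T - 5) = (3)²·5.64 = 50.76
E[W²] = Var(W) + (E[W])² = 50.76 + (-47)² = 2259.76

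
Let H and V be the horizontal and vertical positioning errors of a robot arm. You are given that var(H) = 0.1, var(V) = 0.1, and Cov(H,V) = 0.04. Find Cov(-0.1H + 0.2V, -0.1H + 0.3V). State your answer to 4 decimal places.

Cov(-0.1H + 0.2V, -0.1H + 0.3V) = (-0.1)(-0.1)var(H) + (0.2)(0.3)var(V) + [(-0.1)(0.3) + (0.2)(-0.1)]Cov(H,V)
= 0.01·0.1 + 0.06·0.1 + -0.05·0.04 = 0.005

0.0050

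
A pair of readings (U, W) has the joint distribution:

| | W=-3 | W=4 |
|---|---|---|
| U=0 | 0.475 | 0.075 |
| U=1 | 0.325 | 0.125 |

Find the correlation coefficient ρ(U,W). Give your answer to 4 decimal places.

E[U] = 0.45,  E[W] = -1.6
E[UW] = -0.475
Cov(U,W) = E[UW] − E[U]E[W] = -0.475 − (0.45)(-1.6) = 0.245
V(U) = 0.2475,  V(W) = 7.84
ρ = 0.245 / √(0.2475·7.84) ≈ 0.1759

0.1759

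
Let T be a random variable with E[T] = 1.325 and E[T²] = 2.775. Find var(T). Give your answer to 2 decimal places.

var(T) = 2.775 − (1.325)² = 1.019375

1.02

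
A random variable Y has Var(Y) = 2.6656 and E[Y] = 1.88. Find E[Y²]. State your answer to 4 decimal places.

E[Y²] = Var(Y) + (E[Y])² = 2.6656 + (1.88)² = 6.2

6.2000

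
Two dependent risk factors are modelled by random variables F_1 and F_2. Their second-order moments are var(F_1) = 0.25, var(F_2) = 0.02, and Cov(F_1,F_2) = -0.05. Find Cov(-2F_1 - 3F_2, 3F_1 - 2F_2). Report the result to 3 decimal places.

Cov(-2F_1 - 3F_2, 3F_1 - 2F_2) = (-2)(3)var(F_1) + (-3)(-2)var(F_2) + [(-2)(-2) + (-3)(3)]Cov(F_1,F_2)
= -6·0.25 + 6·0.02 + -5·-0.05 = -1.13

-1.130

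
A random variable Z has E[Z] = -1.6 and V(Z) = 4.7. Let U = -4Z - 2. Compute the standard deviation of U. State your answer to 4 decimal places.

8.6718

V(-4Z - 2) = (-4)²·4.7 = 75.2
SD(U) = √75.2 ≈ 8.6718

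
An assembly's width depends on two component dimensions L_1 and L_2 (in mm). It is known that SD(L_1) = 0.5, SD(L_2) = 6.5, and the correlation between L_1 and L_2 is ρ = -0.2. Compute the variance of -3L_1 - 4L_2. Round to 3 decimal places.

Var(L_1) = (0.5)² = 0.25;  Var(L_2) = (6.5)² = 42.25
Cov(L_1,L_2) = ρ·SD(L_1)·SD(L_2) = -0.2·0.5·6.5 = -0.65
Var(-3L_1 - 4L_2) = (-3)²·Var(L_1) + (-4)²·Var(L_2) + 2·(-3)·(-4)·Cov(L_1,L_2)
= 9·0.25 + 16·42.25 + 24·-0.65 = 662.65

662.650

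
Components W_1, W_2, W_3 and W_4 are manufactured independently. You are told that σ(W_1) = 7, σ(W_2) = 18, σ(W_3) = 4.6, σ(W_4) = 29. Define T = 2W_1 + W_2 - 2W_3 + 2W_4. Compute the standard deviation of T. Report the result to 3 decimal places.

Var(W_1) = 49, Var(W_2) = 324, Var(W_3) = 21.16, Var(W_4) = 841
By independence, Var(T) = (2)²Var(W_1) + (1)²Var(W_2) + (-2)²Var(W_3) + (2)²Var(W_4)
= (2)²·49 + (1)²·324 + (-2)²·21.16 + (2)²·841 = 3968.64
σ(T) = √3968.64 ≈ 62.997

62.997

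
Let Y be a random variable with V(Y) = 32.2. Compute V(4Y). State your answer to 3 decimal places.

515.200

V(4Y) = (4)²·V(Y) = 16·32.2 = 515.2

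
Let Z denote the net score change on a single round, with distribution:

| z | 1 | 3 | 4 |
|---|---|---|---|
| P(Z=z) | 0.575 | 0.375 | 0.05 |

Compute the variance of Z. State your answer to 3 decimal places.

1.140

E[Z] = (1)(0.575) + (3)(0.375) + (4)(0.05) = 1.9
E[Z²] = (1)²(0.575) + (3)²(0.375) + (4)²(0.05) = 4.75
var(Z) = E[Z²] − (E[Z])² = 4.75 − (1.9)² = 1.14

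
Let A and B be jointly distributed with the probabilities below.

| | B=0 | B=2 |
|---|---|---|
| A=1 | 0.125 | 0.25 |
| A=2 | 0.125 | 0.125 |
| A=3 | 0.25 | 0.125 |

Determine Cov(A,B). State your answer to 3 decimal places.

-0.250

E[A] = 2,  E[B] = 1
E[AB] = 1.75
Cov(A,B) = E[AB] − E[A]E[B] = 1.75 − (2)(1) = -0.25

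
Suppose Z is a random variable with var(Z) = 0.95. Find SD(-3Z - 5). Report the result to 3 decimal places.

var(-3Z - 5) = (-3)²·0.95 = 8.55
SD(-3Z - 5) = √8.55 ≈ 2.924

2.924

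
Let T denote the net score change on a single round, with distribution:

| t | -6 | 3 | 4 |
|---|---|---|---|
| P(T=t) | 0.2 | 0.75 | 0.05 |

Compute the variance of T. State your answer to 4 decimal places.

13.1875

E[T] = (-6)(0.2) + (3)(0.75) + (4)(0.05) = 1.25
E[T²] = (-6)²(0.2) + (3)²(0.75) + (4)²(0.05) = 14.75
var(T) = E[T²] − (E[T])² = 14.75 − (1.25)² = 13.1875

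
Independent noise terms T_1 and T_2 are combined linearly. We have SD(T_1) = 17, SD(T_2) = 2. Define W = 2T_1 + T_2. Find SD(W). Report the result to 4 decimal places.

V(T_1) = 289, V(T_2) = 4
By independence, V(W) = (2)²V(T_1) + (1)²V(T_2)
= (2)²·289 + (1)²·4 = 1160
SD(W) = √1160 ≈ 34.0588

34.0588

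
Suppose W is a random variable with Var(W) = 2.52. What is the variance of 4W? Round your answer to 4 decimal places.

40.3200

Var(4W) = (4)²·Var(W) = 16·2.52 = 40.32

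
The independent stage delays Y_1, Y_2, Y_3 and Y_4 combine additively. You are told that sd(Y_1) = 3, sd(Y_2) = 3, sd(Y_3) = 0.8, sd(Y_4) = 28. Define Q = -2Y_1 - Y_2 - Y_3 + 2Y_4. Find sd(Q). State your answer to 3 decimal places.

56.406

V(Y_1) = 9, V(Y_2) = 9, V(Y_3) = 0.64, V(Y_4) = 784
By independence, V(Q) = (-2)²V(Y_1) + (-1)²V(Y_2) + (-1)²V(Y_3) + (2)²V(Y_4)
= (-2)²·9 + (-1)²·9 + (-1)²·0.64 + (2)²·784 = 3181.64
sd(Q) = √3181.64 ≈ 56.406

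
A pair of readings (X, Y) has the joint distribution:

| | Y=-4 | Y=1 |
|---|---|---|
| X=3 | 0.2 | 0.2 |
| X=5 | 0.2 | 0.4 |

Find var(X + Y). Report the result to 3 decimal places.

E[X] = 4.2,  E[Y] = -1,  E[XY] = -3.8
var(X) = 18.6 − (4.2)² = 0.96;  var(Y) = 7 − (-1)² = 6
cov(X,Y) = -3.8 − (4.2)(-1) = 0.4
var(X + Y) = (1)²·0.96 + (1)²·6 + 2·(1)·(1)·0.4 = 7.76

7.760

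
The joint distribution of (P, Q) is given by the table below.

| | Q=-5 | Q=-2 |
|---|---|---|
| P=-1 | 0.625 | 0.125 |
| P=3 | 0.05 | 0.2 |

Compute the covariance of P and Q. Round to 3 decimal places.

1.425

E[P] = 0,  E[Q] = -4.025
E[PQ] = 1.425
cov(P,Q) = E[PQ] − E[P]E[Q] = 1.425 − (0)(-4.025) = 1.425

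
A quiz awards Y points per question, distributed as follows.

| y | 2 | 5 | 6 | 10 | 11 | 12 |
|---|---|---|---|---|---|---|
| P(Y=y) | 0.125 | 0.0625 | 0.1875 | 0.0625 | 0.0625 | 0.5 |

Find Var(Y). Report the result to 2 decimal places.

13.63

E[Y] = (2)(0.125) + (5)(0.0625) + (6)(0.1875) + (10)(0.0625) + (11)(0.0625) + (12)(0.5) = 9
E[Y²] = (2)²(0.125) + (5)²(0.0625) + (6)²(0.1875) + (10)²(0.0625) + (11)²(0.0625) + (12)²(0.5) = 94.625
Var(Y) = E[Y²] − (E[Y])² = 94.625 − (9)² = 13.625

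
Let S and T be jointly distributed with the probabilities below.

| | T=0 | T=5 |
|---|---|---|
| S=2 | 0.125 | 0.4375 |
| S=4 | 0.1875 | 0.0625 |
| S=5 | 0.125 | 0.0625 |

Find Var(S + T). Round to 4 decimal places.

E[S] = 3.0625,  E[T] = 2.8125,  E[ST] = 7.1875
Var(S) = 10.9375 − (3.0625)² = 1.55859375;  Var(T) = 14.0625 − (2.8125)² = 6.15234375
Cov(S,T) = 7.1875 − (3.0625)(2.8125) = -1.42578125
Var(S + T) = (1)²·1.55859375 + (1)²·6.15234375 + 2·(1)·(1)·-1.42578125 = 4.859375

4.8594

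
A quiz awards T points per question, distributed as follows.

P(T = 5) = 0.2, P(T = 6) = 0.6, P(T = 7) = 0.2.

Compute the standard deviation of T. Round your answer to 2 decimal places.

0.63

E[T] = (5)(0.2) + (6)(0.6) + (7)(0.2) = 6
E[T²] = (5)²(0.2) + (6)²(0.6) + (7)²(0.2) = 36.4
Var(T) = E[T²] − (E[T])² = 36.4 − (6)² = 0.4
sd(T) = √0.4 ≈ 0.63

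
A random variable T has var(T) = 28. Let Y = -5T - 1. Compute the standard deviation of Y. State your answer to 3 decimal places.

26.458

var(-5T - 1) = (-5)²·28 = 700
SD(Y) = √700 ≈ 26.458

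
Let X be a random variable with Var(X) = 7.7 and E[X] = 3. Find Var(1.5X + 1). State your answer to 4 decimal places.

Var(1.5X + 1) = (1.5)²·Var(X) = 2.25·7.7 = 17.325

17.3250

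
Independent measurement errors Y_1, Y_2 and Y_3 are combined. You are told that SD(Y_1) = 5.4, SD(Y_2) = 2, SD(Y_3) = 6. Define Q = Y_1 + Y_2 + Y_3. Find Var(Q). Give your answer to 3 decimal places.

69.160

Var(Y_1) = 29.16, Var(Y_2) = 4, Var(Y_3) = 36
By independence, Var(Q) = (1)²Var(Y_1) + (1)²Var(Y_2) + (1)²Var(Y_3)
= (1)²·29.16 + (1)²·4 + (1)²·36 = 69.16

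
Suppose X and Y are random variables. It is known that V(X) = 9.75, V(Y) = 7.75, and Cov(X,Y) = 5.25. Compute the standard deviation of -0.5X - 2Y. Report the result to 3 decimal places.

6.629

V(-0.5X - 2Y) = (-0.5)²·V(X) + (-2)²·V(Y) + 2·(-0.5)·(-2)·Cov(X,Y)
= 0.25·9.75 + 4·7.75 + 2·5.25 = 43.9375
SD(-0.5X - 2Y) = √43.9375 ≈ 6.629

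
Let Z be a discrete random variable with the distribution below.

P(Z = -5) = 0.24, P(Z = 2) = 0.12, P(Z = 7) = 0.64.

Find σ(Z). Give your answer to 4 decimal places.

5.0448

E[Z] = (-5)(0.24) + (2)(0.12) + (7)(0.64) = 3.52
E[Z²] = (-5)²(0.24) + (2)²(0.12) + (7)²(0.64) = 37.84
Var(Z) = E[Z²] − (E[Z])² = 37.84 − (3.52)² = 25.4496
σ(Z) = √25.4496 ≈ 5.0448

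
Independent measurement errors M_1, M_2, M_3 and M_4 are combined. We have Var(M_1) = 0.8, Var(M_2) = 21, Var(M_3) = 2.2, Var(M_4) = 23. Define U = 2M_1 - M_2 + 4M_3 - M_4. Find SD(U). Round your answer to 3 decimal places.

By independence, Var(U) = (2)²Var(M_1) + (-1)²Var(M_2) + (4)²Var(M_3) + (-1)²Var(M_4)
= (2)²·0.8 + (-1)²·21 + (4)²·2.2 + (-1)²·23 = 82.4
SD(U) = √82.4 ≈ 9.077

9.077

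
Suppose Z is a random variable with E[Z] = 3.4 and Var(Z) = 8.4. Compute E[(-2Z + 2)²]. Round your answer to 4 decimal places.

56.6400

E[-2Z + 2] = -2·3.4 + 2 = -4.8
Var(-2Z + 2) = (-2)²·8.4 = 33.6
E[(-2Z + 2)²] = Var((-2Z + 2)) + (E[(-2Z + 2)])² = 33.6 + (-4.8)² = 56.64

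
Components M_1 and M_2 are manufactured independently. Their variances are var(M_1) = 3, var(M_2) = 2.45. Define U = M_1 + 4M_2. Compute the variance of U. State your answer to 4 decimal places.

42.2000

By independence, var(U) = (1)²var(M_1) + (4)²var(M_2)
= (1)²·3 + (4)²·2.45 = 42.2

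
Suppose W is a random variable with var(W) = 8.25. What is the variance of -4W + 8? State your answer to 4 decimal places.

132.0000

var(-4W + 8) = (-4)²·var(W) = 16·8.25 = 132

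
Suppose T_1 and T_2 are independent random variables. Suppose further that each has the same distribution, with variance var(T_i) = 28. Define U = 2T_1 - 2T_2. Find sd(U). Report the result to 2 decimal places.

By independence, var(U) = (2)²var(T_1) + (-2)²var(T_2)
= (2)²·28 + (-2)²·28 = 224
sd(U) = √224 ≈ 14.97

14.97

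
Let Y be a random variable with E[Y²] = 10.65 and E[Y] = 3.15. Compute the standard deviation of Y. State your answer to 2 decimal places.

0.85

var(Y) = 10.65 − (3.15)² = 0.7275
SD(Y) = √0.7275 ≈ 0.85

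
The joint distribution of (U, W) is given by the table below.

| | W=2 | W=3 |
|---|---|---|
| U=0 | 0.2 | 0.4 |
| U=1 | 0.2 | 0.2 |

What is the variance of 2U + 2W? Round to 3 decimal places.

1.600

E[U] = 0.4,  E[W] = 2.6,  E[UW] = 1
V(U) = 0.4 − (0.4)² = 0.24;  V(W) = 7 − (2.6)² = 0.24
Cov(U,W) = 1 − (0.4)(2.6) = -0.04
V(2U + 2W) = (2)²·0.24 + (2)²·0.24 + 2·(2)·(2)·-0.04 = 1.6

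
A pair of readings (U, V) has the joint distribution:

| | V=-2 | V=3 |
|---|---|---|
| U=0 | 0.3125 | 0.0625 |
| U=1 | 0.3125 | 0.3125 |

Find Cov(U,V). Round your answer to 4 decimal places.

0.3906

E[U] = 0.625,  E[V] = -0.125
E[UV] = 0.3125
Cov(U,V) = E[UV] − E[U]E[V] = 0.3125 − (0.625)(-0.125) = 0.390625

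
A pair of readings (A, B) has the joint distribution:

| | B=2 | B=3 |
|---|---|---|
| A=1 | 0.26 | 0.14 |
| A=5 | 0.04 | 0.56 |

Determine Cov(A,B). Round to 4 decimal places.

E[A] = 3.4,  E[B] = 2.7
E[AB] = 9.74
Cov(A,B) = E[AB] − E[A]E[B] = 9.74 − (3.4)(2.7) = 0.56

0.5600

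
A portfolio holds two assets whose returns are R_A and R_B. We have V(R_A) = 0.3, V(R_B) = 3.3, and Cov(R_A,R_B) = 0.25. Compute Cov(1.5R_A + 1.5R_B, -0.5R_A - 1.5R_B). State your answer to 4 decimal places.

Cov(1.5R_A + 1.5R_B, -0.5R_A - 1.5R_B) = (1.5)(-0.5)V(R_A) + (1.5)(-1.5)V(R_B) + [(1.5)(-1.5) + (1.5)(-0.5)]Cov(R_A,R_B)
= -0.75·0.3 + -2.25·3.3 + -3·0.25 = -8.4

-8.4000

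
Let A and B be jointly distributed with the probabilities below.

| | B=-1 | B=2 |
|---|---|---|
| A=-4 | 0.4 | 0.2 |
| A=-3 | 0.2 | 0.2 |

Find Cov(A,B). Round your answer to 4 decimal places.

0.1200

E[A] = -3.6,  E[B] = 0.2
E[AB] = -0.6
Cov(A,B) = E[AB] − E[A]E[B] = -0.6 − (-3.6)(0.2) = 0.12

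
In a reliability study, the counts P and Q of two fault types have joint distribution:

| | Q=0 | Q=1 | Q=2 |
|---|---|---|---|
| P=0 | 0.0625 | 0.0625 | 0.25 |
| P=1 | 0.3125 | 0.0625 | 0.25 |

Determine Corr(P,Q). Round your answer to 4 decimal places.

-0.3133

E[P] = 0.625,  E[Q] = 1.125
E[PQ] = 0.5625
Cov(P,Q) = E[PQ] − E[P]E[Q] = 0.5625 − (0.625)(1.125) = -0.140625
V(P) = 0.234375,  V(Q) = 0.859375
ρ = -0.140625 / √(0.234375·0.859375) ≈ -0.3133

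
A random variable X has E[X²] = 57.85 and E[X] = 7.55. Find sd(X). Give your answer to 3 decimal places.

0.921

V(X) = 57.85 − (7.55)² = 0.8475
sd(X) = √0.8475 ≈ 0.921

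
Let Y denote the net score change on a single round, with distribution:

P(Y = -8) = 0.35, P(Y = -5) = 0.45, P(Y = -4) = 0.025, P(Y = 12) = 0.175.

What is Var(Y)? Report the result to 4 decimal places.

E[Y] = (-8)(0.35) + (-5)(0.45) + (-4)(0.025) + (12)(0.175) = -3.05
E[Y²] = (-8)²(0.35) + (-5)²(0.45) + (-4)²(0.025) + (12)²(0.175) = 59.25
Var(Y) = E[Y²] − (E[Y])² = 59.25 − (-3.05)² = 49.9475

49.9475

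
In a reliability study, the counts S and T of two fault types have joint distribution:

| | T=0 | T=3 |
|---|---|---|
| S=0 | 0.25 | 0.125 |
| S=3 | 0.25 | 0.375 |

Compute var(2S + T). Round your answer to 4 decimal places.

12.9375

E[S] = 1.875,  E[T] = 1.5,  E[ST] = 3.375
var(S) = 5.625 − (1.875)² = 2.109375;  var(T) = 4.5 − (1.5)² = 2.25
cov(S,T) = 3.375 − (1.875)(1.5) = 0.5625
var(2S + T) = (2)²·2.109375 + (1)²·2.25 + 2·(2)·(1)·0.5625 = 12.9375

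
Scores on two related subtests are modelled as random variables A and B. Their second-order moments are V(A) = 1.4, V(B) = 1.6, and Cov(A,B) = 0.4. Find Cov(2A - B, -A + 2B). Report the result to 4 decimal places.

Cov(2A - B, -A + 2B) = (2)(-1)V(A) + (-1)(2)V(B) + [(2)(2) + (-1)(-1)]Cov(A,B)
= -2·1.4 + -2·1.6 + 5·0.4 = -4

-4.0000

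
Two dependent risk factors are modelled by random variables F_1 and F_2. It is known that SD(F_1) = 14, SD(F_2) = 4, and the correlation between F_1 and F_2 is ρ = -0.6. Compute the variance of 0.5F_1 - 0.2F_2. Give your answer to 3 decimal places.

var(F_1) = (14)² = 196;  var(F_2) = (4)² = 16
cov(F_1,F_2) = ρ·SD(F_1)·SD(F_2) = -0.6·14·4 = -33.6
var(0.5F_1 - 0.2F_2) = (0.5)²·var(F_1) + (-0.2)²·var(F_2) + 2·(0.5)·(-0.2)·cov(F_1,F_2)
= 0.25·196 + 0.04·16 + -0.2·-33.6 = 56.36

56.360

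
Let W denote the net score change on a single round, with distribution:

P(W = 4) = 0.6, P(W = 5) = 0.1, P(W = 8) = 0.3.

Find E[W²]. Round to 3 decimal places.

E[W²] = (4)²(0.6) + (5)²(0.1) + (8)²(0.3) = 31.3

31.300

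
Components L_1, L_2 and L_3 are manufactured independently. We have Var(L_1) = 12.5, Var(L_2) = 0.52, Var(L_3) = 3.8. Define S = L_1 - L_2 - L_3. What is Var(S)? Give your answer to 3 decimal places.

16.820

By independence, Var(S) = (1)²Var(L_1) + (-1)²Var(L_2) + (-1)²Var(L_3)
= (1)²·12.5 + (-1)²·0.52 + (-1)²·3.8 = 16.82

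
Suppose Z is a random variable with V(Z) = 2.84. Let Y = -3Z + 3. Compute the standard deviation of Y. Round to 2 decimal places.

V(-3Z + 3) = (-3)²·2.84 = 25.56
sd(Y) = √25.56 ≈ 5.06

5.06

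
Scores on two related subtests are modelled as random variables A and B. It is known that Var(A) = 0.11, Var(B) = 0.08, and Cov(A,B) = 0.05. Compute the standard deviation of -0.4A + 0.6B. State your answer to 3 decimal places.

0.150

Var(-0.4A + 0.6B) = (-0.4)²·Var(A) + (0.6)²·Var(B) + 2·(-0.4)·(0.6)·Cov(A,B)
= 0.16·0.11 + 0.36·0.08 + -0.48·0.05 = 0.0224
SD(-0.4A + 0.6B) = √0.0224 ≈ 0.150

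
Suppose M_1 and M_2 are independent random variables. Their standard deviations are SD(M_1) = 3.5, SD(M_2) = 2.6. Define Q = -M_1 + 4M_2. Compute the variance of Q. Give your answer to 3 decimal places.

120.410

V(M_1) = 12.25, V(M_2) = 6.76
By independence, V(Q) = (-1)²V(M_1) + (4)²V(M_2)
= (-1)²·12.25 + (4)²·6.76 = 120.41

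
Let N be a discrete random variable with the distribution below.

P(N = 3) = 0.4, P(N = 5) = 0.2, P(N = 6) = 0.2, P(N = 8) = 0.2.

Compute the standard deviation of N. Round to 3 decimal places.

E[N] = (3)(0.4) + (5)(0.2) + (6)(0.2) + (8)(0.2) = 5
E[N²] = (3)²(0.4) + (5)²(0.2) + (6)²(0.2) + (8)²(0.2) = 28.6
Var(N) = E[N²] − (E[N])² = 28.6 − (5)² = 3.6
σ(N) = √3.6 ≈ 1.897

1.897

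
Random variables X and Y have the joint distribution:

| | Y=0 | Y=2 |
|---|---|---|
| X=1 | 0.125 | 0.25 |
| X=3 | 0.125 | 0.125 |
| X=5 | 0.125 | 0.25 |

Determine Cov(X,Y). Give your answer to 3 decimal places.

0.000

E[X] = 3,  E[Y] = 1.25
E[XY] = 3.75
Cov(X,Y) = E[XY] − E[X]E[Y] = 3.75 − (3)(1.25) = 0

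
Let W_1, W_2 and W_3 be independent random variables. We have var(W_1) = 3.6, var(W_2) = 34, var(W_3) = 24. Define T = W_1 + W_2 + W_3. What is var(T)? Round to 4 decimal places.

61.6000

By independence, var(T) = (1)²var(W_1) + (1)²var(W_2) + (1)²var(W_3)
= (1)²·3.6 + (1)²·34 + (1)²·24 = 61.6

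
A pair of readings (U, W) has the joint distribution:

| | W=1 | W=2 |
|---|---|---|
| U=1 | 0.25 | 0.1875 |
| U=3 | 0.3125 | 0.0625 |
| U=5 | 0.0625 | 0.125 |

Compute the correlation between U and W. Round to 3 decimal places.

E[U] = 2.5,  E[W] = 1.375
E[UW] = 3.5
Cov(U,W) = E[UW] − E[U]E[W] = 3.5 − (2.5)(1.375) = 0.0625
var(U) = 2.25,  var(W) = 0.234375
ρ = 0.0625 / √(2.25·0.234375) ≈ 0.086

0.086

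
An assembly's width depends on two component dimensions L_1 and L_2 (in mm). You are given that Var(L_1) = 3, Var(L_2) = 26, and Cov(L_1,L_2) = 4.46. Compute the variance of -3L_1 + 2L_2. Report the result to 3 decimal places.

Var(-3L_1 + 2L_2) = (-3)²·Var(L_1) + (2)²·Var(L_2) + 2·(-3)·(2)·Cov(L_1,L_2)
= 9·3 + 4·26 + -12·4.46 = 77.48

77.480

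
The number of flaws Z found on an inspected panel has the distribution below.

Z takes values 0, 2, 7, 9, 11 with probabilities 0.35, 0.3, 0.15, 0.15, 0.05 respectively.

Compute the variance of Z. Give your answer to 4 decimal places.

14.1475

E[Z] = (0)(0.35) + (2)(0.3) + (7)(0.15) + (9)(0.15) + (11)(0.05) = 3.55
E[Z²] = (0)²(0.35) + (2)²(0.3) + (7)²(0.15) + (9)²(0.15) + (11)²(0.05) = 26.75
Var(Z) = E[Z²] − (E[Z])² = 26.75 − (3.55)² = 14.1475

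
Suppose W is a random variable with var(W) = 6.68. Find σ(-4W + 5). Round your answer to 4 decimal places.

var(-4W + 5) = (-4)²·6.68 = 106.88
σ(-4W + 5) = √106.88 ≈ 10.3383

10.3383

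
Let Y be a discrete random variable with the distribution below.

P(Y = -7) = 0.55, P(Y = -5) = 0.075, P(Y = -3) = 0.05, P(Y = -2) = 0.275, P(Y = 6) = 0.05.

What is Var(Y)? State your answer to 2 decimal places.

10.78

E[Y] = (-7)(0.55) + (-5)(0.075) + (-3)(0.05) + (-2)(0.275) + (6)(0.05) = -4.625
E[Y²] = (-7)²(0.55) + (-5)²(0.075) + (-3)²(0.05) + (-2)²(0.275) + (6)²(0.05) = 32.175
Var(Y) = E[Y²] − (E[Y])² = 32.175 − (-4.625)² = 10.784375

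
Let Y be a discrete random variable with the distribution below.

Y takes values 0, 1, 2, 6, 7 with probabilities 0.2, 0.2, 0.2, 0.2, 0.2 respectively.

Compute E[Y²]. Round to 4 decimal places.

E[Y²] = (0)²(0.2) + (1)²(0.2) + (2)²(0.2) + (6)²(0.2) + (7)²(0.2) = 18

18.0000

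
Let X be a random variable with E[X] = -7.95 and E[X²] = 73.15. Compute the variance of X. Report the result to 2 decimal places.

9.95

var(X) = 73.15 − (-7.95)² = 9.9475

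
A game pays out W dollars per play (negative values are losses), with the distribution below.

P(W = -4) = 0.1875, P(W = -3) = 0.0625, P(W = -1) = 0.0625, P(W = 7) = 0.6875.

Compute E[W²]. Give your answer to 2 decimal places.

37.31

E[W²] = (-4)²(0.1875) + (-3)²(0.0625) + (-1)²(0.0625) + (7)²(0.6875) = 37.3125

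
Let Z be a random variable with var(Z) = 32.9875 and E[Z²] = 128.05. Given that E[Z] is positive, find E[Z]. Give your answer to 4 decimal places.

9.7500

(E[Z])² = E[Z²] − var(Z) = 128.05 − 32.9875 = 95.0625
E[Z] = √95.0625 = 9.75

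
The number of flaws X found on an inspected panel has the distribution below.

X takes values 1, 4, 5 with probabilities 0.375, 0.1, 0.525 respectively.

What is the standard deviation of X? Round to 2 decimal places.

E[X] = (1)(0.375) + (4)(0.1) + (5)(0.525) = 3.4
E[X²] = (1)²(0.375) + (4)²(0.1) + (5)²(0.525) = 15.1
V(X) = E[X²] − (E[X])² = 15.1 − (3.4)² = 3.54
sd(X) = √3.54 ≈ 1.88

1.88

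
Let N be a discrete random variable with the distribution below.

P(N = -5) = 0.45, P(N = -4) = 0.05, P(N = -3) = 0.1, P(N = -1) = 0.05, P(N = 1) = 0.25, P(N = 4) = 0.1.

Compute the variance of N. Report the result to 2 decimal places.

E[N] = (-5)(0.45) + (-4)(0.05) + (-3)(0.1) + (-1)(0.05) + (1)(0.25) + (4)(0.1) = -2.15
E[N²] = (-5)²(0.45) + (-4)²(0.05) + (-3)²(0.1) + (-1)²(0.05) + (1)²(0.25) + (4)²(0.1) = 14.85
Var(N) = E[N²] − (E[N])² = 14.85 − (-2.15)² = 10.2275

10.23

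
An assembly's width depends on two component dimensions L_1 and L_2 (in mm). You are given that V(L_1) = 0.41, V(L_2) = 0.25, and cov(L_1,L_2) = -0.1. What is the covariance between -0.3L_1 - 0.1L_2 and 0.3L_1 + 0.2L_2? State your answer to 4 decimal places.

-0.0329

cov(-0.3L_1 - 0.1L_2, 0.3L_1 + 0.2L_2) = (-0.3)(0.3)V(L_1) + (-0.1)(0.2)V(L_2) + [(-0.3)(0.2) + (-0.1)(0.3)]cov(L_1,L_2)
= -0.09·0.41 + -0.02·0.25 + -0.09·-0.1 = -0.0329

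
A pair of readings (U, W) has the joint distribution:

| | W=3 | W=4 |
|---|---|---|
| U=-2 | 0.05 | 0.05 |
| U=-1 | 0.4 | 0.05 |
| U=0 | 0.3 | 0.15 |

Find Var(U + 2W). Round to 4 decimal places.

1.2275

E[U] = -0.65,  E[W] = 3.25,  E[UW] = -2.1
Var(U) = 0.85 − (-0.65)² = 0.4275;  Var(W) = 10.75 − (3.25)² = 0.1875
Cov(U,W) = -2.1 − (-0.65)(3.25) = 0.0125
Var(U + 2W) = (1)²·0.4275 + (2)²·0.1875 + 2·(1)·(2)·0.0125 = 1.2275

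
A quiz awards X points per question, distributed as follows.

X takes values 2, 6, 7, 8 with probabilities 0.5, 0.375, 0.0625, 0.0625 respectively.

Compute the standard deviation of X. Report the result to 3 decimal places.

2.242

E[X] = (2)(0.5) + (6)(0.375) + (7)(0.0625) + (8)(0.0625) = 4.1875
E[X²] = (2)²(0.5) + (6)²(0.375) + (7)²(0.0625) + (8)²(0.0625) = 22.5625
Var(X) = E[X²] − (E[X])² = 22.5625 − (4.1875)² = 5.02734375
SD(X) = √5.02734375 ≈ 2.242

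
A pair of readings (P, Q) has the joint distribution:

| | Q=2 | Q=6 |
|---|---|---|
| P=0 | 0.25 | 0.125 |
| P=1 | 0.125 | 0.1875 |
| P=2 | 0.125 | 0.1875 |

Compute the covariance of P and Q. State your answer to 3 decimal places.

E[P] = 0.9375,  E[Q] = 4
E[PQ] = 4.125
Cov(P,Q) = E[PQ] − E[P]E[Q] = 4.125 − (0.9375)(4) = 0.375

0.375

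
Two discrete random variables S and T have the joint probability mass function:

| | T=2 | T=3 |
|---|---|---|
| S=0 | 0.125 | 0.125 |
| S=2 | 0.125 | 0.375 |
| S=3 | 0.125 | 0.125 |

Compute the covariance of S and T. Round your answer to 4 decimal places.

0.0313

E[S] = 1.75,  E[T] = 2.625
E[ST] = 4.625
Cov(S,T) = E[ST] − E[S]E[T] = 4.625 − (1.75)(2.625) = 0.03125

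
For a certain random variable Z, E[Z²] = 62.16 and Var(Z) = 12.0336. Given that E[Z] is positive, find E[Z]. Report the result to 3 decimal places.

7.080

(E[Z])² = E[Z²] − Var(Z) = 62.16 − 12.0336 = 50.1264
E[Z] = √50.1264 = 7.08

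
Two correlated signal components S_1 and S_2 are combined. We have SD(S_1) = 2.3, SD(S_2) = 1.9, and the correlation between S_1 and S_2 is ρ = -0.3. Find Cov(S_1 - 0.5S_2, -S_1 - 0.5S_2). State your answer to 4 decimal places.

-4.3875

V(S_1) = (2.3)² = 5.29;  V(S_2) = (1.9)² = 3.61
Cov(S_1,S_2) = ρ·SD(S_1)·SD(S_2) = -0.3·2.3·1.9 = -1.311
Cov(S_1 - 0.5S_2, -S_1 - 0.5S_2) = (1)(-1)V(S_1) + (-0.5)(-0.5)V(S_2) + [(1)(-0.5) + (-0.5)(-1)]Cov(S_1,S_2)
= -1·5.29 + 0.25·3.61 + 0·-1.311 = -4.3875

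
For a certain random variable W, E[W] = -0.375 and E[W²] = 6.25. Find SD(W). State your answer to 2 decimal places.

2.47

V(W) = 6.25 − (-0.375)² = 6.109375
SD(W) = √6.109375 ≈ 2.47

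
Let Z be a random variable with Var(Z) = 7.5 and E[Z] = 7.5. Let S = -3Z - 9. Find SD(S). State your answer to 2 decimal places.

8.22

Var(-3Z - 9) = (-3)²·7.5 = 67.5
SD(S) = √67.5 ≈ 8.22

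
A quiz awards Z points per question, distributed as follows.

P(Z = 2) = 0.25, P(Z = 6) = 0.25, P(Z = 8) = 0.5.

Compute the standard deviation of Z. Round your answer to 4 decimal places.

2.4495

E[Z] = (2)(0.25) + (6)(0.25) + (8)(0.5) = 6
E[Z²] = (2)²(0.25) + (6)²(0.25) + (8)²(0.5) = 42
Var(Z) = E[Z²] − (E[Z])² = 42 − (6)² = 6
SD(Z) = √6 ≈ 2.4495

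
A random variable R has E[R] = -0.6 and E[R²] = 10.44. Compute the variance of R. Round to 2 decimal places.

Var(R) = 10.44 − (-0.6)² = 10.08

10.08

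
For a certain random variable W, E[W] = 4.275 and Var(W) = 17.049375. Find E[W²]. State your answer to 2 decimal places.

35.33

E[W²] = Var(W) + (E[W])² = 17.049375 + (4.275)² = 35.325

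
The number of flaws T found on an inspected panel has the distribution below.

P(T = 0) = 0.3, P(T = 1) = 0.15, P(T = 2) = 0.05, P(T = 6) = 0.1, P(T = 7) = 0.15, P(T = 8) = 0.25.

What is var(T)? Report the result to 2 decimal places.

12.09

E[T] = (0)(0.3) + (1)(0.15) + (2)(0.05) + (6)(0.1) + (7)(0.15) + (8)(0.25) = 3.9
E[T²] = (0)²(0.3) + (1)²(0.15) + (2)²(0.05) + (6)²(0.1) + (7)²(0.15) + (8)²(0.25) = 27.3
var(T) = E[T²] − (E[T])² = 27.3 − (3.9)² = 12.09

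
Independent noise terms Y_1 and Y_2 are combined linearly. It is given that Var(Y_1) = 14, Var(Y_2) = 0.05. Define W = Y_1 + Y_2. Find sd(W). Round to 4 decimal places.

By independence, Var(W) = (1)²Var(Y_1) + (1)²Var(Y_2)
= (1)²·14 + (1)²·0.05 = 14.05
sd(W) = √14.05 ≈ 3.7483

3.7483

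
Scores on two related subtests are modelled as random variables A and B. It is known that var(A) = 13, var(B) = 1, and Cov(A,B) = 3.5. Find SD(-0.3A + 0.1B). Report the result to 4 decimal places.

0.9849

var(-0.3A + 0.1B) = (-0.3)²·var(A) + (0.1)²·var(B) + 2·(-0.3)·(0.1)·Cov(A,B)
= 0.09·13 + 0.01·1 + -0.06·3.5 = 0.97
SD(-0.3A + 0.1B) = √0.97 ≈ 0.9849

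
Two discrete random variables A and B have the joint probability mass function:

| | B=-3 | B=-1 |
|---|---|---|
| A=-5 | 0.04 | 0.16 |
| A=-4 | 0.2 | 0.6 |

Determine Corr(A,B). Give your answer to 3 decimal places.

E[A] = -4.2,  E[B] = -1.48
E[AB] = 6.2
Cov(A,B) = E[AB] − E[A]E[B] = 6.2 − (-4.2)(-1.48) = -0.016
var(A) = 0.16,  var(B) = 0.7296
ρ = -0.016 / √(0.16·0.7296) ≈ -0.047

-0.047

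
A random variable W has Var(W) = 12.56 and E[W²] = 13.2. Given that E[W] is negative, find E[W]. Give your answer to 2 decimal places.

-0.80

(E[W])² = E[W²] − Var(W) = 13.2 − 12.56 = 0.64
E[W] = −√0.64 = -0.8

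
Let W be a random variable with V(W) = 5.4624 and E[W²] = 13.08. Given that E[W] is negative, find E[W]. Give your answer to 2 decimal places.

-2.76

(E[W])² = E[W²] − V(W) = 13.08 − 5.4624 = 7.6176
E[W] = −√7.6176 = -2.76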